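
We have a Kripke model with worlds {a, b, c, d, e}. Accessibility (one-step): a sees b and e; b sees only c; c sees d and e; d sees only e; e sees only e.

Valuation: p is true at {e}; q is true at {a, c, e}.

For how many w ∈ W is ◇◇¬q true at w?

1

a: successors {b, e}; ◇¬q there: b:F, e:F. ✗
b: successors {c}; ◇¬q there: c:T. ✓
c: successors {d, e}; ◇¬q there: d:F, e:F. ✗
d: successors {e}; ◇¬q there: e:F. ✗
e: successors {e}; ◇¬q there: e:F. ✗
Satisfying worlds: {b}.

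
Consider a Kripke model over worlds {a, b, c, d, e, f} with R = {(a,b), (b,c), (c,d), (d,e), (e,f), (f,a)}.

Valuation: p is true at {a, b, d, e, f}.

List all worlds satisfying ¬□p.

{b}

a: □p is T. ✗
b: □p is F. ✓
c: □p is T. ✗
d: □p is T. ✗
e: □p is T. ✗
f: □p is T. ✗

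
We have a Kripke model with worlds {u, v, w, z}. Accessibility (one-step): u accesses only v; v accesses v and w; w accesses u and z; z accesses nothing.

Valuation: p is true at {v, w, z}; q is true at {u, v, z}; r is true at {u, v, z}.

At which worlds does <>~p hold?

{w}

u: successors {v}; ~p there: v:F. ✗
v: successors {v, w}; ~p there: v:F, w:F. ✗
w: successors {u, z}; ~p there: u:T, z:F. ✓
z: no successors, so <>~p fails. ✗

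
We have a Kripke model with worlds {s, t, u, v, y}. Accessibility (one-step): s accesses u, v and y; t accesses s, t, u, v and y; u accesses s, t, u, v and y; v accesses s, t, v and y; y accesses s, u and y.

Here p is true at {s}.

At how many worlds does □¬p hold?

1

s: successors {u, v, y}; ¬p there: u:T, v:T, y:T. ✓
t: successors {s, t, u, v, y}; ¬p there: s:F, t:T, u:T, v:T, y:T. ✗
u: successors {s, t, u, v, y}; ¬p there: s:F, t:T, u:T, v:T, y:T. ✗
v: successors {s, t, v, y}; ¬p there: s:F, t:T, v:T, y:T. ✗
y: successors {s, u, y}; ¬p there: s:F, u:T, y:T. ✗
Satisfying worlds: {s}.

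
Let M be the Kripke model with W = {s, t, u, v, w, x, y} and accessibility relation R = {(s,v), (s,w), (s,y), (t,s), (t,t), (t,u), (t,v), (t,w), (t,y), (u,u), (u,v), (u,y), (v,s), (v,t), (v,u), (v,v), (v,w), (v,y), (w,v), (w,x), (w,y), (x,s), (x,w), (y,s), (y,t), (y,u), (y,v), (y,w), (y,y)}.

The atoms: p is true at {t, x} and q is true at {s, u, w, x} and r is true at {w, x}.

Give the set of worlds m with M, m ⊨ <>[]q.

{w}

s: successors {v, w, y}; []q there: v:F, w:F, y:F. ✗
t: successors {s, t, u, v, w, y}; []q there: s:F, t:F, u:F, v:F, w:F, y:F. ✗
u: successors {u, v, y}; []q there: u:F, v:F, y:F. ✗
v: successors {s, t, u, v, w, y}; []q there: s:F, t:F, u:F, v:F, w:F, y:F. ✗
w: successors {v, x, y}; []q there: v:F, x:T, y:F. ✓
x: successors {s, w}; []q there: s:F, w:F. ✗
y: successors {s, t, u, v, w, y}; []q there: s:F, t:F, u:F, v:F, w:F, y:F. ✗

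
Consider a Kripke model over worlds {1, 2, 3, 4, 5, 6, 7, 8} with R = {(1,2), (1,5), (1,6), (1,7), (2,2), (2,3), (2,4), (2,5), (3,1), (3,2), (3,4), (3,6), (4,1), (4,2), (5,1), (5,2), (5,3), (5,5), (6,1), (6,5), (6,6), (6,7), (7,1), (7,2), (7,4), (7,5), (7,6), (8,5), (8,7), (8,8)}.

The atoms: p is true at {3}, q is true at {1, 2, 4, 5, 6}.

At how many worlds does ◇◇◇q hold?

8

1: successors {2, 5, 6, 7}; ◇◇q there: 2:T, 5:T, 6:T, 7:T. ✓
2: successors {2, 3, 4, 5}; ◇◇q there: 2:T, 3:T, 4:T, 5:T. ✓
3: successors {1, 2, 4, 6}; ◇◇q there: 1:T, 2:T, 4:T, 6:T. ✓
4: successors {1, 2}; ◇◇q there: 1:T, 2:T. ✓
5: successors {1, 2, 3, 5}; ◇◇q there: 1:T, 2:T, 3:T, 5:T. ✓
6: successors {1, 5, 6, 7}; ◇◇q there: 1:T, 5:T, 6:T, 7:T. ✓
7: successors {1, 2, 4, 5, 6}; ◇◇q there: 1:T, 2:T, 4:T, 5:T, 6:T. ✓
8: successors {5, 7, 8}; ◇◇q there: 5:T, 7:T, 8:T. ✓
Satisfying worlds: {1, 2, 3, 4, 5, 6, 7, 8}.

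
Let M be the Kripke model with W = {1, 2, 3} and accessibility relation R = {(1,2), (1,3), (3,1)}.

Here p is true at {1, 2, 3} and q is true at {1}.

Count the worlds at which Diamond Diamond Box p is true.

2

1: successors {2, 3}; Diamond Box p there: 2:F, 3:T. ✓
2: no successors, so Diamond Diamond Box p fails. ✗
3: successors {1}; Diamond Box p there: 1:T. ✓
Satisfying worlds: {1, 3}.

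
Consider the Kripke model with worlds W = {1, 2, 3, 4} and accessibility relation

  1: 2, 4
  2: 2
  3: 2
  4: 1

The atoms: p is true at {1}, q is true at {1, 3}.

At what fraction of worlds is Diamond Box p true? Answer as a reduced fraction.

1/4

1: successors {2, 4}; Box p there: 2:F, 4:T. ✓
2: successors {2}; Box p there: 2:F. ✗
3: successors {2}; Box p there: 2:F. ✗
4: successors {1}; Box p there: 1:F. ✗
That's 1 of 4 worlds, so 1/4.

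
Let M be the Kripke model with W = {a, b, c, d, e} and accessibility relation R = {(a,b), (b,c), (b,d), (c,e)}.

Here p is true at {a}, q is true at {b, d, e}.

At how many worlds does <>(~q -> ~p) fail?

2

a: successors {b}; ~q -> ~p there: b:T. ✓
b: successors {c, d}; ~q -> ~p there: c:T, d:T. ✓
c: successors {e}; ~q -> ~p there: e:T. ✓
d: no successors, so <>(~q -> ~p) fails. ✗
e: no successors, so <>(~q -> ~p) fails. ✗
Satisfying worlds: {a, b, c}.
So <>(~q -> ~p) fails at the other 2 worlds.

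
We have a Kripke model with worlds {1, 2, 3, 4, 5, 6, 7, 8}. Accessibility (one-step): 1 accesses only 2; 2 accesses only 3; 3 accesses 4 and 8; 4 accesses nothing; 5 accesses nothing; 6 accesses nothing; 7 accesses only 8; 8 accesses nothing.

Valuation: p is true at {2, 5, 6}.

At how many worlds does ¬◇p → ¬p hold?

5

1: ¬◇p is F, ¬p is T. ✓
2: ¬◇p is T, ¬p is F. ✗
3: ¬◇p is T, ¬p is T. ✓
4: ¬◇p is T, ¬p is T. ✓
5: ¬◇p is T, ¬p is F. ✗
6: ¬◇p is T, ¬p is F. ✗
7: ¬◇p is T, ¬p is T. ✓
8: ¬◇p is T, ¬p is T. ✓
Satisfying worlds: {1, 3, 4, 7, 8}.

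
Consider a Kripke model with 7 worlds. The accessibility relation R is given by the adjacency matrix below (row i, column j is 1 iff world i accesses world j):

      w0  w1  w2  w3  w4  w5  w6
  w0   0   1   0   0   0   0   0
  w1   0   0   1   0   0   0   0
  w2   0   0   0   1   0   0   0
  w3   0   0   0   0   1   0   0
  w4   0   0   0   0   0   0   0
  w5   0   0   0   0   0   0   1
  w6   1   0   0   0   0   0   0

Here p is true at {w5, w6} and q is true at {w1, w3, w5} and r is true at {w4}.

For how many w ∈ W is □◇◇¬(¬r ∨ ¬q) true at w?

w0: successors {w1}; ◇◇¬(¬r ∨ ¬q) there: w1:F. ✗
w1: successors {w2}; ◇◇¬(¬r ∨ ¬q) there: w2:F. ✗
w2: successors {w3}; ◇◇¬(¬r ∨ ¬q) there: w3:F. ✗
w3: successors {w4}; ◇◇¬(¬r ∨ ¬q) there: w4:F. ✗
w4: no successors, so □◇◇¬(¬r ∨ ¬q) holds vacuously. ✓
w5: successors {w6}; ◇◇¬(¬r ∨ ¬q) there: w6:F. ✗
w6: successors {w0}; ◇◇¬(¬r ∨ ¬q) there: w0:F. ✗
Satisfying worlds: {w4}.

1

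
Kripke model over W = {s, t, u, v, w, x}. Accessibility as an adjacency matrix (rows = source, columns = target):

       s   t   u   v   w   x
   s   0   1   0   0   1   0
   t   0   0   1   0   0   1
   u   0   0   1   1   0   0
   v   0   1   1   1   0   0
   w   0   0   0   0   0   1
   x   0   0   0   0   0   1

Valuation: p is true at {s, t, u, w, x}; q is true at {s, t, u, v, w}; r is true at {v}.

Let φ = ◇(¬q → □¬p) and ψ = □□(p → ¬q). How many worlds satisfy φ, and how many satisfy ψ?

4 and 2

For ◇(¬q → □¬p):
s: successors {t, w}; ¬q → □¬p there: t:T, w:T. ✓
t: successors {u, x}; ¬q → □¬p there: u:T, x:F. ✓
u: successors {u, v}; ¬q → □¬p there: u:T, v:T. ✓
v: successors {t, u, v}; ¬q → □¬p there: t:T, u:T, v:T. ✓
w: successors {x}; ¬q → □¬p there: x:F. ✗
x: successors {x}; ¬q → □¬p there: x:F. ✗
— 4 worlds.
For □□(p → ¬q):
s: successors {t, w}; □(p → ¬q) there: t:F, w:T. ✗
t: successors {u, x}; □(p → ¬q) there: u:F, x:T. ✗
u: successors {u, v}; □(p → ¬q) there: u:F, v:F. ✗
v: successors {t, u, v}; □(p → ¬q) there: t:F, u:F, v:F. ✗
w: successors {x}; □(p → ¬q) there: x:T. ✓
x: successors {x}; □(p → ¬q) there: x:T. ✓
— 2 worlds.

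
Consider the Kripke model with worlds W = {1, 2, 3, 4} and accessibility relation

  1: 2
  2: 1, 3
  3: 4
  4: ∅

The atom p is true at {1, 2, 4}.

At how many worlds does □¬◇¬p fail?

1: successors {2}; ¬◇¬p there: 2:F. ✗
2: successors {1, 3}; ¬◇¬p there: 1:T, 3:T. ✓
3: successors {4}; ¬◇¬p there: 4:T. ✓
4: no successors, so □¬◇¬p holds vacuously. ✓
Satisfying worlds: {2, 3, 4}.
So □¬◇¬p fails at the other 1 world.

1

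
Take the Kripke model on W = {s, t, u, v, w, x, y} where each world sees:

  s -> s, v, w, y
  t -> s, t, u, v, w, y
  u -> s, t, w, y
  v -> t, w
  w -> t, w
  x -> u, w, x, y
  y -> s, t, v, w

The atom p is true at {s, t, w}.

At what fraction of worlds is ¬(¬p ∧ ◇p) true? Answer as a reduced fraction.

3/7

s: ¬p ∧ ◇p is F. ✓
t: ¬p ∧ ◇p is F. ✓
u: ¬p ∧ ◇p is T. ✗
v: ¬p ∧ ◇p is T. ✗
w: ¬p ∧ ◇p is F. ✓
x: ¬p ∧ ◇p is T. ✗
y: ¬p ∧ ◇p is T. ✗
That's 3 of 7 worlds, so 3/7.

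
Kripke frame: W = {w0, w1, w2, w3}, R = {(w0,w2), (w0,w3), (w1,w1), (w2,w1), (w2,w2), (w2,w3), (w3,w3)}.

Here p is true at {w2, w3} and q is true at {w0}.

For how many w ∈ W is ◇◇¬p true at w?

3

w0: successors {w2, w3}; ◇¬p there: w2:T, w3:F. ✓
w1: successors {w1}; ◇¬p there: w1:T. ✓
w2: successors {w1, w2, w3}; ◇¬p there: w1:T, w2:T, w3:F. ✓
w3: successors {w3}; ◇¬p there: w3:F. ✗
Satisfying worlds: {w0, w1, w2}.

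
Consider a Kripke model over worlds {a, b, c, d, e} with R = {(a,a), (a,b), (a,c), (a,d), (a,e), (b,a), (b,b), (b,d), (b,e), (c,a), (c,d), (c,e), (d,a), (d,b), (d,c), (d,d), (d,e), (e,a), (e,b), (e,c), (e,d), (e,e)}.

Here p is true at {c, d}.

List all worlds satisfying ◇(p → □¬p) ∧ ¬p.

{a, b, e}

a: ◇(p → □¬p) is T, ¬p is T. ✓
b: ◇(p → □¬p) is T, ¬p is T. ✓
c: ◇(p → □¬p) is T, ¬p is F. ✗
d: ◇(p → □¬p) is T, ¬p is F. ✗
e: ◇(p → □¬p) is T, ¬p is T. ✓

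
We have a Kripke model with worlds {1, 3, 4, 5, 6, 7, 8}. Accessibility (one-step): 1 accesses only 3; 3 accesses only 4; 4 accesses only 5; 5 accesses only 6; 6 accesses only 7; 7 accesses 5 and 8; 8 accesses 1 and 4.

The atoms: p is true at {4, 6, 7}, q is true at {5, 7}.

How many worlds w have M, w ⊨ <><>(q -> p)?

1: successors {3}; <>(q -> p) there: 3:T. ✓
3: successors {4}; <>(q -> p) there: 4:F. ✗
4: successors {5}; <>(q -> p) there: 5:T. ✓
5: successors {6}; <>(q -> p) there: 6:T. ✓
6: successors {7}; <>(q -> p) there: 7:T. ✓
7: successors {5, 8}; <>(q -> p) there: 5:T, 8:T. ✓
8: successors {1, 4}; <>(q -> p) there: 1:T, 4:F. ✓
Satisfying worlds: {1, 4, 5, 6, 7, 8}.

6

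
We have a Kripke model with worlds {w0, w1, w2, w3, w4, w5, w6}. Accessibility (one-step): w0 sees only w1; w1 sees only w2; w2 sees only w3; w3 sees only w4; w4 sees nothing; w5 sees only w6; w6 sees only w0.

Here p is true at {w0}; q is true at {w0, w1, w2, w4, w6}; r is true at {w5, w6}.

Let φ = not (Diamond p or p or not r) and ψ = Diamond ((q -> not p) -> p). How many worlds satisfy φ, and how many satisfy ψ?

For not (Diamond p or p or not r):
w0: Diamond p or p or not r is T. ✗
w1: Diamond p or p or not r is T. ✗
w2: Diamond p or p or not r is T. ✗
w3: Diamond p or p or not r is T. ✗
w4: Diamond p or p or not r is T. ✗
w5: Diamond p or p or not r is F. ✓
w6: Diamond p or p or not r is T. ✗
— 1 world.
For Diamond ((q -> not p) -> p):
w0: successors {w1}; (q -> not p) -> p there: w1:F. ✗
w1: successors {w2}; (q -> not p) -> p there: w2:F. ✗
w2: successors {w3}; (q -> not p) -> p there: w3:F. ✗
w3: successors {w4}; (q -> not p) -> p there: w4:F. ✗
w4: no successors, so Diamond ((q -> not p) -> p) fails. ✗
w5: successors {w6}; (q -> not p) -> p there: w6:F. ✗
w6: successors {w0}; (q -> not p) -> p there: w0:T. ✓
— 1 world.

1 and 1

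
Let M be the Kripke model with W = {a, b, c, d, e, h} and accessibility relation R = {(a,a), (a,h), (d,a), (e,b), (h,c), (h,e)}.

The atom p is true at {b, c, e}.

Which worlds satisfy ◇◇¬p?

a: successors {a, h}; ◇¬p there: a:T, h:F. ✓
b: no successors, so ◇◇¬p fails. ✗
c: no successors, so ◇◇¬p fails. ✗
d: successors {a}; ◇¬p there: a:T. ✓
e: successors {b}; ◇¬p there: b:F. ✗
h: successors {c, e}; ◇¬p there: c:F, e:F. ✗

{a, d}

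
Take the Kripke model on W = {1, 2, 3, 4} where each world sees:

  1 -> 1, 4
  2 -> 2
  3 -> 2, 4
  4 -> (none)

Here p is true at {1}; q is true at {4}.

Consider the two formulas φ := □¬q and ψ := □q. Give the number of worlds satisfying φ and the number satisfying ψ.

For □¬q:
1: successors {1, 4}; ¬q there: 1:T, 4:F. ✗
2: successors {2}; ¬q there: 2:T. ✓
3: successors {2, 4}; ¬q there: 2:T, 4:F. ✗
4: no successors, so □¬q holds vacuously. ✓
— 2 worlds.
For □q:
1: successors {1, 4}; q there: 1:F, 4:T. ✗
2: successors {2}; q there: 2:F. ✗
3: successors {2, 4}; q there: 2:F, 4:T. ✗
4: no successors, so □q holds vacuously. ✓
— 1 world.

2 and 1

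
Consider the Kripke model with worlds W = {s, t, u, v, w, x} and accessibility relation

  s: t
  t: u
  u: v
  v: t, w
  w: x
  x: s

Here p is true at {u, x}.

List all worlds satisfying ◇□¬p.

{t, u, w, x}

s: successors {t}; □¬p there: t:F. ✗
t: successors {u}; □¬p there: u:T. ✓
u: successors {v}; □¬p there: v:T. ✓
v: successors {t, w}; □¬p there: t:F, w:F. ✗
w: successors {x}; □¬p there: x:T. ✓
x: successors {s}; □¬p there: s:T. ✓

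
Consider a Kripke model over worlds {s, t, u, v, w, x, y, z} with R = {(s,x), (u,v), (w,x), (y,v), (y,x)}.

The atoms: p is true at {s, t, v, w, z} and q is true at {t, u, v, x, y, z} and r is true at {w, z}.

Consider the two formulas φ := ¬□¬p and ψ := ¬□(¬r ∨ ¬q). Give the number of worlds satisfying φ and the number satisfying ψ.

2 and 0

For ¬□¬p:
s: □¬p is T. ✗
t: □¬p is T. ✗
u: □¬p is F. ✓
v: □¬p is T. ✗
w: □¬p is T. ✗
x: □¬p is T. ✗
y: □¬p is F. ✓
z: □¬p is T. ✗
— 2 worlds.
For ¬□(¬r ∨ ¬q):
s: □(¬r ∨ ¬q) is T. ✗
t: □(¬r ∨ ¬q) is T. ✗
u: □(¬r ∨ ¬q) is T. ✗
v: □(¬r ∨ ¬q) is T. ✗
w: □(¬r ∨ ¬q) is T. ✗
x: □(¬r ∨ ¬q) is T. ✗
y: □(¬r ∨ ¬q) is T. ✗
z: □(¬r ∨ ¬q) is T. ✗
— 0 worlds.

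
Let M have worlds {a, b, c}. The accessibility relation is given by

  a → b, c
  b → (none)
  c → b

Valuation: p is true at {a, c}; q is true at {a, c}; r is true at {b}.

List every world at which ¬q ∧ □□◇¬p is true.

a: ¬q is F, □□◇¬p is F. ✗
b: ¬q is T, □□◇¬p is T. ✓
c: ¬q is F, □□◇¬p is T. ✗

{b}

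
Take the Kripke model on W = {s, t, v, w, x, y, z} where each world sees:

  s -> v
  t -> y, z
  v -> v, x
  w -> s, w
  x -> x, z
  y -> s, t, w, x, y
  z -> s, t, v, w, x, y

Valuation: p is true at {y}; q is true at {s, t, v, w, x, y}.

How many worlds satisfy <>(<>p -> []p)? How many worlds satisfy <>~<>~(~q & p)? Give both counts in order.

6 and 0

For <>(<>p -> []p):
s: successors {v}; <>p -> []p there: v:T. ✓
t: successors {y, z}; <>p -> []p there: y:F, z:F. ✗
v: successors {v, x}; <>p -> []p there: v:T, x:T. ✓
w: successors {s, w}; <>p -> []p there: s:T, w:T. ✓
x: successors {x, z}; <>p -> []p there: x:T, z:F. ✓
y: successors {s, t, w, x, y}; <>p -> []p there: s:T, t:F, w:T, x:T, y:F. ✓
z: successors {s, t, v, w, x, y}; <>p -> []p there: s:T, t:F, v:T, w:T, x:T, y:F. ✓
— 6 worlds.
For <>~<>~(~q & p):
s: successors {v}; ~<>~(~q & p) there: v:F. ✗
t: successors {y, z}; ~<>~(~q & p) there: y:F, z:F. ✗
v: successors {v, x}; ~<>~(~q & p) there: v:F, x:F. ✗
w: successors {s, w}; ~<>~(~q & p) there: s:F, w:F. ✗
x: successors {x, z}; ~<>~(~q & p) there: x:F, z:F. ✗
y: successors {s, t, w, x, y}; ~<>~(~q & p) there: s:F, t:F, w:F, x:F, y:F. ✗
z: successors {s, t, v, w, x, y}; ~<>~(~q & p) there: s:F, t:F, v:F, w:F, x:F, y:F. ✗
— 0 worlds.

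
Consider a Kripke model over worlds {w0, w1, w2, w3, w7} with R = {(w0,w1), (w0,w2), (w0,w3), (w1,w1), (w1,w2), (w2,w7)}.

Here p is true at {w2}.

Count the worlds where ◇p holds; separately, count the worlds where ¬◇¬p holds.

For ◇p:
w0: successors {w1, w2, w3}; p there: w1:F, w2:T, w3:F. ✓
w1: successors {w1, w2}; p there: w1:F, w2:T. ✓
w2: successors {w7}; p there: w7:F. ✗
w3: no successors, so ◇p fails. ✗
w7: no successors, so ◇p fails. ✗
— 2 worlds.
For ¬◇¬p:
w0: ◇¬p is T. ✗
w1: ◇¬p is T. ✗
w2: ◇¬p is T. ✗
w3: ◇¬p is F. ✓
w7: ◇¬p is F. ✓
— 2 worlds.

2 and 2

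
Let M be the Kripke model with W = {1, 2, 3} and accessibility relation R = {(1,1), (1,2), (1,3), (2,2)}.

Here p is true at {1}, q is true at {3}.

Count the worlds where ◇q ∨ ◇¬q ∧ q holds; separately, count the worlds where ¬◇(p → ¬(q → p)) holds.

1 and 1

For ◇q ∨ ◇¬q ∧ q:
1: ◇q is T, ◇¬q ∧ q is F. ✓
2: ◇q is F, ◇¬q ∧ q is F. ✗
3: ◇q is F, ◇¬q ∧ q is F. ✗
— 1 world.
For ¬◇(p → ¬(q → p)):
1: ◇(p → ¬(q → p)) is T. ✗
2: ◇(p → ¬(q → p)) is T. ✗
3: ◇(p → ¬(q → p)) is F. ✓
— 1 world.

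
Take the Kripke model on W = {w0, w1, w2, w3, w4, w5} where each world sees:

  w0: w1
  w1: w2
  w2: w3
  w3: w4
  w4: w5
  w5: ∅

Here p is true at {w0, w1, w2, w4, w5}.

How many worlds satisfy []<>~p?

w0: successors {w1}; <>~p there: w1:F. ✗
w1: successors {w2}; <>~p there: w2:T. ✓
w2: successors {w3}; <>~p there: w3:F. ✗
w3: successors {w4}; <>~p there: w4:F. ✗
w4: successors {w5}; <>~p there: w5:F. ✗
w5: no successors, so []<>~p holds vacuously. ✓
Satisfying worlds: {w1, w5}.

2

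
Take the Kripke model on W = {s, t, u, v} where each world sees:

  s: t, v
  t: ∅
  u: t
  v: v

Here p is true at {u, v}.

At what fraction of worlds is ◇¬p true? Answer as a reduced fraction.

s: successors {t, v}; ¬p there: t:T, v:F. ✓
t: no successors, so ◇¬p fails. ✗
u: successors {t}; ¬p there: t:T. ✓
v: successors {v}; ¬p there: v:F. ✗
That's 2 of 4 worlds, so 2/4 = 1/2.

1/2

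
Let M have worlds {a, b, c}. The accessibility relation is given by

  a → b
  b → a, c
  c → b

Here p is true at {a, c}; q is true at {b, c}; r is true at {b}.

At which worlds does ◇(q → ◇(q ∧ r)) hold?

{b}

a: successors {b}; q → ◇(q ∧ r) there: b:F. ✗
b: successors {a, c}; q → ◇(q ∧ r) there: a:T, c:T. ✓
c: successors {b}; q → ◇(q ∧ r) there: b:F. ✗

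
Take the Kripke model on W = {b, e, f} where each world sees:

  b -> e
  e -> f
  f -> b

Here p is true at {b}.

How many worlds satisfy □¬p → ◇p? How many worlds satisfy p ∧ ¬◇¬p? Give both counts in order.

1 and 0

For □¬p → ◇p:
b: □¬p is T, ◇p is F. ✗
e: □¬p is T, ◇p is F. ✗
f: □¬p is F, ◇p is T. ✓
— 1 world.
For p ∧ ¬◇¬p:
b: p is T, ¬◇¬p is F. ✗
e: p is F, ¬◇¬p is F. ✗
f: p is F, ¬◇¬p is T. ✗
— 0 worlds.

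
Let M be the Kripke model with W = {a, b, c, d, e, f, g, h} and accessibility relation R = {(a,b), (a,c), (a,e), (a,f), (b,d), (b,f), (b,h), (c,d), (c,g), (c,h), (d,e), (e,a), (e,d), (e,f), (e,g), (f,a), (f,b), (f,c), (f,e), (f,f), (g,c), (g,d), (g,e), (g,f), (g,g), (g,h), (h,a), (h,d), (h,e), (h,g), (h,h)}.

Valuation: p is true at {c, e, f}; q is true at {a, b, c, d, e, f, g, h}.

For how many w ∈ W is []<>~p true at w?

a: successors {b, c, e, f}; <>~p there: b:T, c:T, e:T, f:T. ✓
b: successors {d, f, h}; <>~p there: d:F, f:T, h:T. ✗
c: successors {d, g, h}; <>~p there: d:F, g:T, h:T. ✗
d: successors {e}; <>~p there: e:T. ✓
e: successors {a, d, f, g}; <>~p there: a:T, d:F, f:T, g:T. ✗
f: successors {a, b, c, e, f}; <>~p there: a:T, b:T, c:T, e:T, f:T. ✓
g: successors {c, d, e, f, g, h}; <>~p there: c:T, d:F, e:T, f:T, g:T, h:T. ✗
h: successors {a, d, e, g, h}; <>~p there: a:T, d:F, e:T, g:T, h:T. ✗
Satisfying worlds: {a, d, f}.

3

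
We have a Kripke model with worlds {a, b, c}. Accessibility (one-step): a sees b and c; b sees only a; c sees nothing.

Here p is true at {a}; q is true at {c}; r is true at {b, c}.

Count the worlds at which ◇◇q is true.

a: successors {b, c}; ◇q there: b:F, c:F. ✗
b: successors {a}; ◇q there: a:T. ✓
c: no successors, so ◇◇q fails. ✗
Satisfying worlds: {b}.

1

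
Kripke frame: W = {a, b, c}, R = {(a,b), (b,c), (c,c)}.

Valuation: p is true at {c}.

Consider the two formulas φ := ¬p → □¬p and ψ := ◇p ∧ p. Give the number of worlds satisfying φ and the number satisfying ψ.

2 and 1

For ¬p → □¬p:
a: ¬p is T, □¬p is T. ✓
b: ¬p is T, □¬p is F. ✗
c: ¬p is F, □¬p is F. ✓
— 2 worlds.
For ◇p ∧ p:
a: ◇p is F, p is F. ✗
b: ◇p is T, p is F. ✗
c: ◇p is T, p is T. ✓
— 1 world.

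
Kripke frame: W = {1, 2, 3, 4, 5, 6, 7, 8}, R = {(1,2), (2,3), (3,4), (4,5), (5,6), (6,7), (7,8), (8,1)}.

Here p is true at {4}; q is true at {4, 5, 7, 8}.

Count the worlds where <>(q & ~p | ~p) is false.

1

1: successors {2}; q & ~p | ~p there: 2:T. ✓
2: successors {3}; q & ~p | ~p there: 3:T. ✓
3: successors {4}; q & ~p | ~p there: 4:F. ✗
4: successors {5}; q & ~p | ~p there: 5:T. ✓
5: successors {6}; q & ~p | ~p there: 6:T. ✓
6: successors {7}; q & ~p | ~p there: 7:T. ✓
7: successors {8}; q & ~p | ~p there: 8:T. ✓
8: successors {1}; q & ~p | ~p there: 1:T. ✓
Satisfying worlds: {1, 2, 4, 5, 6, 7, 8}.
So <>(q & ~p | ~p) fails at the other 1 world.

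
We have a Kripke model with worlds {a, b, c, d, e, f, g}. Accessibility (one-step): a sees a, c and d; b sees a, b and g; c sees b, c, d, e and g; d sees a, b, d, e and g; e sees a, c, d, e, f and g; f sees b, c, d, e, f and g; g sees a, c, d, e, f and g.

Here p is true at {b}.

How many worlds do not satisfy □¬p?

4

a: successors {a, c, d}; ¬p there: a:T, c:T, d:T. ✓
b: successors {a, b, g}; ¬p there: a:T, b:F, g:T. ✗
c: successors {b, c, d, e, g}; ¬p there: b:F, c:T, d:T, e:T, g:T. ✗
d: successors {a, b, d, e, g}; ¬p there: a:T, b:F, d:T, e:T, g:T. ✗
e: successors {a, c, d, e, f, g}; ¬p there: a:T, c:T, d:T, e:T, f:T, g:T. ✓
f: successors {b, c, d, e, f, g}; ¬p there: b:F, c:T, d:T, e:T, f:T, g:T. ✗
g: successors {a, c, d, e, f, g}; ¬p there: a:T, c:T, d:T, e:T, f:T, g:T. ✓
Satisfying worlds: {a, e, g}.
So □¬p fails at the other 4 worlds.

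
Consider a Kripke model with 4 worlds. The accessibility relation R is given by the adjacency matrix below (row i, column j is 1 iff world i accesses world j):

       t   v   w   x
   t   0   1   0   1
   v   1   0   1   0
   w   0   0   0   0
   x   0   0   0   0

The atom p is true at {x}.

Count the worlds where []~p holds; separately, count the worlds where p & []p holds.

For []~p:
t: successors {v, x}; ~p there: v:T, x:F. ✗
v: successors {t, w}; ~p there: t:T, w:T. ✓
w: no successors, so []~p holds vacuously. ✓
x: no successors, so []~p holds vacuously. ✓
— 3 worlds.
For p & []p:
t: p is F, []p is F. ✗
v: p is F, []p is F. ✗
w: p is F, []p is T. ✗
x: p is T, []p is T. ✓
— 1 world.

3 and 1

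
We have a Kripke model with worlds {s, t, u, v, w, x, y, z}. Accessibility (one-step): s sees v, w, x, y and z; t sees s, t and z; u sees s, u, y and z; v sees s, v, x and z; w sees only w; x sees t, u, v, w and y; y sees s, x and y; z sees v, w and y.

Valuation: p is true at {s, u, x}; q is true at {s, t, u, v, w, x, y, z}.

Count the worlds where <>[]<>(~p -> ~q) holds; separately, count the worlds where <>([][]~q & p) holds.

5 and 0

For <>[]<>(~p -> ~q):
s: successors {v, w, x, y, z}; []<>(~p -> ~q) there: v:F, w:F, x:F, y:T, z:F. ✓
t: successors {s, t, z}; []<>(~p -> ~q) there: s:F, t:F, z:F. ✗
u: successors {s, u, y, z}; []<>(~p -> ~q) there: s:F, u:F, y:T, z:F. ✓
v: successors {s, v, x, z}; []<>(~p -> ~q) there: s:F, v:F, x:F, z:F. ✗
w: successors {w}; []<>(~p -> ~q) there: w:F. ✗
x: successors {t, u, v, w, y}; []<>(~p -> ~q) there: t:F, u:F, v:F, w:F, y:T. ✓
y: successors {s, x, y}; []<>(~p -> ~q) there: s:F, x:F, y:T. ✓
z: successors {v, w, y}; []<>(~p -> ~q) there: v:F, w:F, y:T. ✓
— 5 worlds.
For <>([][]~q & p):
s: successors {v, w, x, y, z}; [][]~q & p there: v:F, w:F, x:F, y:F, z:F. ✗
t: successors {s, t, z}; [][]~q & p there: s:F, t:F, z:F. ✗
u: successors {s, u, y, z}; [][]~q & p there: s:F, u:F, y:F, z:F. ✗
v: successors {s, v, x, z}; [][]~q & p there: s:F, v:F, x:F, z:F. ✗
w: successors {w}; [][]~q & p there: w:F. ✗
x: successors {t, u, v, w, y}; [][]~q & p there: t:F, u:F, v:F, w:F, y:F. ✗
y: successors {s, x, y}; [][]~q & p there: s:F, x:F, y:F. ✗
z: successors {v, w, y}; [][]~q & p there: v:F, w:F, y:F. ✗
— 0 worlds.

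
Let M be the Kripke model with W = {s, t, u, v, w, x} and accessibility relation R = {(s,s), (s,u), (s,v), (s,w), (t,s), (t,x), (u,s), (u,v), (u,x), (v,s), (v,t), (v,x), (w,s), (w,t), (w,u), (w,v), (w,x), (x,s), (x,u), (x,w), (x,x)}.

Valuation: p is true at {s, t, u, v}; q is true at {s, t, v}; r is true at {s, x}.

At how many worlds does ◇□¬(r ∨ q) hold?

s: successors {s, u, v, w}; □¬(r ∨ q) there: s:F, u:F, v:F, w:F. ✗
t: successors {s, x}; □¬(r ∨ q) there: s:F, x:F. ✗
u: successors {s, v, x}; □¬(r ∨ q) there: s:F, v:F, x:F. ✗
v: successors {s, t, x}; □¬(r ∨ q) there: s:F, t:F, x:F. ✗
w: successors {s, t, u, v, x}; □¬(r ∨ q) there: s:F, t:F, u:F, v:F, x:F. ✗
x: successors {s, u, w, x}; □¬(r ∨ q) there: s:F, u:F, w:F, x:F. ✗
Satisfying worlds: ∅.

0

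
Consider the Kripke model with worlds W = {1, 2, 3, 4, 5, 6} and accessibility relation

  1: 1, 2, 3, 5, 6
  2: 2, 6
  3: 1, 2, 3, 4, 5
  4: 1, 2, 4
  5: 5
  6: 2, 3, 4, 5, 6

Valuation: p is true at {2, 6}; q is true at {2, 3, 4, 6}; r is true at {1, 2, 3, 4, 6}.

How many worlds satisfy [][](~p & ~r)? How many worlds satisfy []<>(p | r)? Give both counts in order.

1 and 2

For [][](~p & ~r):
1: successors {1, 2, 3, 5, 6}; [](~p & ~r) there: 1:F, 2:F, 3:F, 5:T, 6:F. ✗
2: successors {2, 6}; [](~p & ~r) there: 2:F, 6:F. ✗
3: successors {1, 2, 3, 4, 5}; [](~p & ~r) there: 1:F, 2:F, 3:F, 4:F, 5:T. ✗
4: successors {1, 2, 4}; [](~p & ~r) there: 1:F, 2:F, 4:F. ✗
5: successors {5}; [](~p & ~r) there: 5:T. ✓
6: successors {2, 3, 4, 5, 6}; [](~p & ~r) there: 2:F, 3:F, 4:F, 5:T, 6:F. ✗
— 1 world.
For []<>(p | r):
1: successors {1, 2, 3, 5, 6}; <>(p | r) there: 1:T, 2:T, 3:T, 5:F, 6:T. ✗
2: successors {2, 6}; <>(p | r) there: 2:T, 6:T. ✓
3: successors {1, 2, 3, 4, 5}; <>(p | r) there: 1:T, 2:T, 3:T, 4:T, 5:F. ✗
4: successors {1, 2, 4}; <>(p | r) there: 1:T, 2:T, 4:T. ✓
5: successors {5}; <>(p | r) there: 5:F. ✗
6: successors {2, 3, 4, 5, 6}; <>(p | r) there: 2:T, 3:T, 4:T, 5:F, 6:T. ✗
— 2 worlds.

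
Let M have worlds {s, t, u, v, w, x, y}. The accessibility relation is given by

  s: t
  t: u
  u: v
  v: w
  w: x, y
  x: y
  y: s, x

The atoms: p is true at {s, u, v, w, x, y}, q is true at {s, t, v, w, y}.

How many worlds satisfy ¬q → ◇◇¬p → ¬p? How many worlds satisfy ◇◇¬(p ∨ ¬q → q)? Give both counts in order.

For ¬q → ◇◇¬p → ¬p:
s: ¬q is F, ◇◇¬p → ¬p is T. ✓
t: ¬q is F, ◇◇¬p → ¬p is T. ✓
u: ¬q is T, ◇◇¬p → ¬p is T. ✓
v: ¬q is F, ◇◇¬p → ¬p is T. ✓
w: ¬q is F, ◇◇¬p → ¬p is T. ✓
x: ¬q is T, ◇◇¬p → ¬p is T. ✓
y: ¬q is F, ◇◇¬p → ¬p is F. ✓
— 7 worlds.
For ◇◇¬(p ∨ ¬q → q):
s: successors {t}; ◇¬(p ∨ ¬q → q) there: t:T. ✓
t: successors {u}; ◇¬(p ∨ ¬q → q) there: u:F. ✗
u: successors {v}; ◇¬(p ∨ ¬q → q) there: v:F. ✗
v: successors {w}; ◇¬(p ∨ ¬q → q) there: w:T. ✓
w: successors {x, y}; ◇¬(p ∨ ¬q → q) there: x:F, y:T. ✓
x: successors {y}; ◇¬(p ∨ ¬q → q) there: y:T. ✓
y: successors {s, x}; ◇¬(p ∨ ¬q → q) there: s:F, x:F. ✗
— 4 worlds.

7 and 4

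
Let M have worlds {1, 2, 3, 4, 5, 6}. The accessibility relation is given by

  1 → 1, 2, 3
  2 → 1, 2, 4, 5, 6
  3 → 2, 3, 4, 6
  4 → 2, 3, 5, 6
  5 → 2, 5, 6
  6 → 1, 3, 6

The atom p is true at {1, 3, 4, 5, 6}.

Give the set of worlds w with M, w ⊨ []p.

{6}

1: successors {1, 2, 3}; p there: 1:T, 2:F, 3:T. ✗
2: successors {1, 2, 4, 5, 6}; p there: 1:T, 2:F, 4:T, 5:T, 6:T. ✗
3: successors {2, 3, 4, 6}; p there: 2:F, 3:T, 4:T, 6:T. ✗
4: successors {2, 3, 5, 6}; p there: 2:F, 3:T, 5:T, 6:T. ✗
5: successors {2, 5, 6}; p there: 2:F, 5:T, 6:T. ✗
6: successors {1, 3, 6}; p there: 1:T, 3:T, 6:T. ✓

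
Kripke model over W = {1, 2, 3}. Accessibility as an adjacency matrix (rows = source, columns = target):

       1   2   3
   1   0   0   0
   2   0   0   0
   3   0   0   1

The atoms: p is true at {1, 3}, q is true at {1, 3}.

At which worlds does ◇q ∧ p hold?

1: ◇q is F, p is T. ✗
2: ◇q is F, p is F. ✗
3: ◇q is T, p is T. ✓

{3}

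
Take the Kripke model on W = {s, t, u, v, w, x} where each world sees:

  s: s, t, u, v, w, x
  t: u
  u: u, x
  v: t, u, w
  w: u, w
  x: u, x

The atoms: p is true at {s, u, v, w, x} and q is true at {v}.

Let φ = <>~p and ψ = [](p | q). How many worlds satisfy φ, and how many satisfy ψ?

2 and 4

For <>~p:
s: successors {s, t, u, v, w, x}; ~p there: s:F, t:T, u:F, v:F, w:F, x:F. ✓
t: successors {u}; ~p there: u:F. ✗
u: successors {u, x}; ~p there: u:F, x:F. ✗
v: successors {t, u, w}; ~p there: t:T, u:F, w:F. ✓
w: successors {u, w}; ~p there: u:F, w:F. ✗
x: successors {u, x}; ~p there: u:F, x:F. ✗
— 2 worlds.
For [](p | q):
s: successors {s, t, u, v, w, x}; p | q there: s:T, t:F, u:T, v:T, w:T, x:T. ✗
t: successors {u}; p | q there: u:T. ✓
u: successors {u, x}; p | q there: u:T, x:T. ✓
v: successors {t, u, w}; p | q there: t:F, u:T, w:T. ✗
w: successors {u, w}; p | q there: u:T, w:T. ✓
x: successors {u, x}; p | q there: u:T, x:T. ✓
— 4 worlds.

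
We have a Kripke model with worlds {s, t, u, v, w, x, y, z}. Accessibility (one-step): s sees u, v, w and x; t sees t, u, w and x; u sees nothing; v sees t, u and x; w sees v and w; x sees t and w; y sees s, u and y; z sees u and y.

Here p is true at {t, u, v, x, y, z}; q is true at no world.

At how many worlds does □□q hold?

s: successors {u, v, w, x}; □q there: u:T, v:F, w:F, x:F. ✗
t: successors {t, u, w, x}; □q there: t:F, u:T, w:F, x:F. ✗
u: no successors, so □□q holds vacuously. ✓
v: successors {t, u, x}; □q there: t:F, u:T, x:F. ✗
w: successors {v, w}; □q there: v:F, w:F. ✗
x: successors {t, w}; □q there: t:F, w:F. ✗
y: successors {s, u, y}; □q there: s:F, u:T, y:F. ✗
z: successors {u, y}; □q there: u:T, y:F. ✗
Satisfying worlds: {u}.

1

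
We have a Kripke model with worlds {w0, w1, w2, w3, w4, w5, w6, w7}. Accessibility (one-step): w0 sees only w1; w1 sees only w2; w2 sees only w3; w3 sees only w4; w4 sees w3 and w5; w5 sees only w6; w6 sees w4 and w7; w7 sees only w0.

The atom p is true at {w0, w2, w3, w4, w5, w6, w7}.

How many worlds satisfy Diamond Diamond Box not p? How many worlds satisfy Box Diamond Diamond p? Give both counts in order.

1 and 7

For Diamond Diamond Box not p:
w0: successors {w1}; Diamond Box not p there: w1:F. ✗
w1: successors {w2}; Diamond Box not p there: w2:F. ✗
w2: successors {w3}; Diamond Box not p there: w3:F. ✗
w3: successors {w4}; Diamond Box not p there: w4:F. ✗
w4: successors {w3, w5}; Diamond Box not p there: w3:F, w5:F. ✗
w5: successors {w6}; Diamond Box not p there: w6:F. ✗
w6: successors {w4, w7}; Diamond Box not p there: w4:F, w7:T. ✓
w7: successors {w0}; Diamond Box not p there: w0:F. ✗
— 1 world.
For Box Diamond Diamond p:
w0: successors {w1}; Diamond Diamond p there: w1:T. ✓
w1: successors {w2}; Diamond Diamond p there: w2:T. ✓
w2: successors {w3}; Diamond Diamond p there: w3:T. ✓
w3: successors {w4}; Diamond Diamond p there: w4:T. ✓
w4: successors {w3, w5}; Diamond Diamond p there: w3:T, w5:T. ✓
w5: successors {w6}; Diamond Diamond p there: w6:T. ✓
w6: successors {w4, w7}; Diamond Diamond p there: w4:T, w7:F. ✗
w7: successors {w0}; Diamond Diamond p there: w0:T. ✓
— 7 worlds.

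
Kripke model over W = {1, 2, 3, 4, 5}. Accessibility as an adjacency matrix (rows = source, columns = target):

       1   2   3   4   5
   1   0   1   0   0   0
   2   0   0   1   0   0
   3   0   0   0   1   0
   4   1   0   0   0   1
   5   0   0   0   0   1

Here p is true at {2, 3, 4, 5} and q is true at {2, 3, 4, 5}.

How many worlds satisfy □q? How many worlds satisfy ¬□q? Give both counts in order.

4 and 1

For □q:
1: successors {2}; q there: 2:T. ✓
2: successors {3}; q there: 3:T. ✓
3: successors {4}; q there: 4:T. ✓
4: successors {1, 5}; q there: 1:F, 5:T. ✗
5: successors {5}; q there: 5:T. ✓
— 4 worlds.
For ¬□q:
1: □q is T. ✗
2: □q is T. ✗
3: □q is T. ✗
4: □q is F. ✓
5: □q is T. ✗
— 1 world.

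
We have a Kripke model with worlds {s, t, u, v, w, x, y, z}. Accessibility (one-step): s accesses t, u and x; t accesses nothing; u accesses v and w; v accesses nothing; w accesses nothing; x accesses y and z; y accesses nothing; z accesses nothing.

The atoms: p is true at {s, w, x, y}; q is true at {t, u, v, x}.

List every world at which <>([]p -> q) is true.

s: successors {t, u, x}; []p -> q there: t:T, u:T, x:T. ✓
t: no successors, so <>([]p -> q) fails. ✗
u: successors {v, w}; []p -> q there: v:T, w:F. ✓
v: no successors, so <>([]p -> q) fails. ✗
w: no successors, so <>([]p -> q) fails. ✗
x: successors {y, z}; []p -> q there: y:F, z:F. ✗
y: no successors, so <>([]p -> q) fails. ✗
z: no successors, so <>([]p -> q) fails. ✗

{s, u}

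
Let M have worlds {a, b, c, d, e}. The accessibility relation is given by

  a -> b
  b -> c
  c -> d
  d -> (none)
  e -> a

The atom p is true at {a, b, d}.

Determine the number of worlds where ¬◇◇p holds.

a: ◇◇p is F. ✓
b: ◇◇p is T. ✗
c: ◇◇p is F. ✓
d: ◇◇p is F. ✓
e: ◇◇p is T. ✗
Satisfying worlds: {a, c, d}.

3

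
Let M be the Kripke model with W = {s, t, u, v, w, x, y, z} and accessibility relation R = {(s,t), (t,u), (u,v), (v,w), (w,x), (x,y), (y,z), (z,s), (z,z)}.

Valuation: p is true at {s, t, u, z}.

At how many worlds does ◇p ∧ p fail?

5

s: ◇p is T, p is T. ✓
t: ◇p is T, p is T. ✓
u: ◇p is F, p is T. ✗
v: ◇p is F, p is F. ✗
w: ◇p is F, p is F. ✗
x: ◇p is F, p is F. ✗
y: ◇p is T, p is F. ✗
z: ◇p is T, p is T. ✓
Satisfying worlds: {s, t, z}.
So ◇p ∧ p fails at the other 5 worlds.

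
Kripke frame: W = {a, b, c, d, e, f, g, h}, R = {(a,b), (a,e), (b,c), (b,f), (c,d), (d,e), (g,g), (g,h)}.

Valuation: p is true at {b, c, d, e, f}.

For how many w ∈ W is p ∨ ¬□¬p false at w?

a: p is F, ¬□¬p is T. ✓
b: p is T, ¬□¬p is T. ✓
c: p is T, ¬□¬p is T. ✓
d: p is T, ¬□¬p is T. ✓
e: p is T, ¬□¬p is F. ✓
f: p is T, ¬□¬p is F. ✓
g: p is F, ¬□¬p is F. ✗
h: p is F, ¬□¬p is F. ✗
Satisfying worlds: {a, b, c, d, e, f}.
So p ∨ ¬□¬p fails at the other 2 worlds.

2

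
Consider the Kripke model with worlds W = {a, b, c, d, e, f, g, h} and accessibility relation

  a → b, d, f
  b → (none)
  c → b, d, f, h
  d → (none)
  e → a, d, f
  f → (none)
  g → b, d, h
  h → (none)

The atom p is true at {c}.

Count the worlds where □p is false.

4

a: successors {b, d, f}; p there: b:F, d:F, f:F. ✗
b: no successors, so □p holds vacuously. ✓
c: successors {b, d, f, h}; p there: b:F, d:F, f:F, h:F. ✗
d: no successors, so □p holds vacuously. ✓
e: successors {a, d, f}; p there: a:F, d:F, f:F. ✗
f: no successors, so □p holds vacuously. ✓
g: successors {b, d, h}; p there: b:F, d:F, h:F. ✗
h: no successors, so □p holds vacuously. ✓
Satisfying worlds: {b, d, f, h}.
So □p fails at the other 4 worlds.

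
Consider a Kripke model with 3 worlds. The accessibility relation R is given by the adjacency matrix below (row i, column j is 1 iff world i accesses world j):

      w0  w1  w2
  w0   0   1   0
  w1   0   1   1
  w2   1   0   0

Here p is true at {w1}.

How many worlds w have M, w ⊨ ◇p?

w0: successors {w1}; p there: w1:T. ✓
w1: successors {w1, w2}; p there: w1:T, w2:F. ✓
w2: successors {w0}; p there: w0:F. ✗
Satisfying worlds: {w0, w1}.

2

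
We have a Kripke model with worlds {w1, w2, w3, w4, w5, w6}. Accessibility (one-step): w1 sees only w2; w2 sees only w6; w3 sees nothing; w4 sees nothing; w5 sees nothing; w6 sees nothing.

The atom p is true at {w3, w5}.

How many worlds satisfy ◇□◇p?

w1: successors {w2}; □◇p there: w2:F. ✗
w2: successors {w6}; □◇p there: w6:T. ✓
w3: no successors, so ◇□◇p fails. ✗
w4: no successors, so ◇□◇p fails. ✗
w5: no successors, so ◇□◇p fails. ✗
w6: no successors, so ◇□◇p fails. ✗
Satisfying worlds: {w2}.

1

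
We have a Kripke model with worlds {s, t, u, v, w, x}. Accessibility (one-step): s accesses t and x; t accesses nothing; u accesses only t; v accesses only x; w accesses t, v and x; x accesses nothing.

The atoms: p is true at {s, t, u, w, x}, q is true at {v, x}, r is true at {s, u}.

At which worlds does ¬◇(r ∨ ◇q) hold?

{s, t, u, v, x}

s: ◇(r ∨ ◇q) is F. ✓
t: ◇(r ∨ ◇q) is F. ✓
u: ◇(r ∨ ◇q) is F. ✓
v: ◇(r ∨ ◇q) is F. ✓
w: ◇(r ∨ ◇q) is T. ✗
x: ◇(r ∨ ◇q) is F. ✓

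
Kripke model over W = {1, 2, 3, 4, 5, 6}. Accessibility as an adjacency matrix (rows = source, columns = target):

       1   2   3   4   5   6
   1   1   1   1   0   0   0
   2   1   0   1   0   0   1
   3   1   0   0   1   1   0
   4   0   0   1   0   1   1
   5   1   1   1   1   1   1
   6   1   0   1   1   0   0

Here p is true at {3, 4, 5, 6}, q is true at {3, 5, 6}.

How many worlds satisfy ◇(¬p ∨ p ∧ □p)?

5

1: successors {1, 2, 3}; ¬p ∨ p ∧ □p there: 1:T, 2:T, 3:F. ✓
2: successors {1, 3, 6}; ¬p ∨ p ∧ □p there: 1:T, 3:F, 6:F. ✓
3: successors {1, 4, 5}; ¬p ∨ p ∧ □p there: 1:T, 4:T, 5:F. ✓
4: successors {3, 5, 6}; ¬p ∨ p ∧ □p there: 3:F, 5:F, 6:F. ✗
5: successors {1, 2, 3, 4, 5, 6}; ¬p ∨ p ∧ □p there: 1:T, 2:T, 3:F, 4:T, 5:F, 6:F. ✓
6: successors {1, 3, 4}; ¬p ∨ p ∧ □p there: 1:T, 3:F, 4:T. ✓
Satisfying worlds: {1, 2, 3, 5, 6}.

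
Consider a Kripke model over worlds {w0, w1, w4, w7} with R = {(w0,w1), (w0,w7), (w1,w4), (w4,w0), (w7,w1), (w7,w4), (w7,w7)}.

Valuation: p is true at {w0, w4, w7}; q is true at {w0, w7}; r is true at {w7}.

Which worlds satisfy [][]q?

w0: successors {w1, w7}; []q there: w1:F, w7:F. ✗
w1: successors {w4}; []q there: w4:T. ✓
w4: successors {w0}; []q there: w0:F. ✗
w7: successors {w1, w4, w7}; []q there: w1:F, w4:T, w7:F. ✗

{w1}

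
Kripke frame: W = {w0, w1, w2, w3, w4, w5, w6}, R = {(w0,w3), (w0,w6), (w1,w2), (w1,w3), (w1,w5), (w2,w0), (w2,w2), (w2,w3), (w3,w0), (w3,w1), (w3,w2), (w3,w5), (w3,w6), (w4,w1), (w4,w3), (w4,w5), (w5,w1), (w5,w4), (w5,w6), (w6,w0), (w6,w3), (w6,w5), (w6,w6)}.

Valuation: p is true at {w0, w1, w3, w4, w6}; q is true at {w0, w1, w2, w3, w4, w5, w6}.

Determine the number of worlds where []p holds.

2

w0: successors {w3, w6}; p there: w3:T, w6:T. ✓
w1: successors {w2, w3, w5}; p there: w2:F, w3:T, w5:F. ✗
w2: successors {w0, w2, w3}; p there: w0:T, w2:F, w3:T. ✗
w3: successors {w0, w1, w2, w5, w6}; p there: w0:T, w1:T, w2:F, w5:F, w6:T. ✗
w4: successors {w1, w3, w5}; p there: w1:T, w3:T, w5:F. ✗
w5: successors {w1, w4, w6}; p there: w1:T, w4:T, w6:T. ✓
w6: successors {w0, w3, w5, w6}; p there: w0:T, w3:T, w5:F, w6:T. ✗
Satisfying worlds: {w0, w5}.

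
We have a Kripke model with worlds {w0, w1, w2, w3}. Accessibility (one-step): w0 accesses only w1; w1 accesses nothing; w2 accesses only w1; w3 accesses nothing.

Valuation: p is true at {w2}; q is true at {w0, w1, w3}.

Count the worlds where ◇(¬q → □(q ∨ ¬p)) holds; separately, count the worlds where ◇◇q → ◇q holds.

For ◇(¬q → □(q ∨ ¬p)):
w0: successors {w1}; ¬q → □(q ∨ ¬p) there: w1:T. ✓
w1: no successors, so ◇(¬q → □(q ∨ ¬p)) fails. ✗
w2: successors {w1}; ¬q → □(q ∨ ¬p) there: w1:T. ✓
w3: no successors, so ◇(¬q → □(q ∨ ¬p)) fails. ✗
— 2 worlds.
For ◇◇q → ◇q:
w0: ◇◇q is F, ◇q is T. ✓
w1: ◇◇q is F, ◇q is F. ✓
w2: ◇◇q is F, ◇q is T. ✓
w3: ◇◇q is F, ◇q is F. ✓
— 4 worlds.

2 and 4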